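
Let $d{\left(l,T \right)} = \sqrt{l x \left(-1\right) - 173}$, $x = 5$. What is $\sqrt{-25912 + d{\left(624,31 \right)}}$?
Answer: $\sqrt{-25912 + i \sqrt{3293}} \approx 0.178 + 160.97 i$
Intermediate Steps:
$d{\left(l,T \right)} = \sqrt{-173 - 5 l}$ ($d{\left(l,T \right)} = \sqrt{l 5 \left(-1\right) - 173} = \sqrt{5 l \left(-1\right) - 173} = \sqrt{- 5 l - 173} = \sqrt{-173 - 5 l}$)
$\sqrt{-25912 + d{\left(624,31 \right)}} = \sqrt{-25912 + \sqrt{-173 - 3120}} = \sqrt{-25912 + \sqrt{-3293}} = \sqrt{-25912 + i \sqrt{3293}}$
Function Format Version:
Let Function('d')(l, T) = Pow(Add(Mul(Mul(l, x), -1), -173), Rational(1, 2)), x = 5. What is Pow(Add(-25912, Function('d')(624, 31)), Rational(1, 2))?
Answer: Pow(Add(-25912, Mul(I, Pow(3293, Rational(1, 2)))), Rational(1, 2)) ≈ Add(0.178, Mul(160.97, I))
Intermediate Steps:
Function('d')(l, T) = Pow(Add(-173, Mul(-5, l)), Rational(1, 2)) (Function('d')(l, T) = Pow(Add(Mul(Mul(l, 5), -1), -173), Rational(1, 2)) = Pow(Add(Mul(Mul(5, l), -1), -173), Rational(1, 2)) = Pow(Add(Mul(-5, l), -173), Rational(1, 2)) = Pow(Add(-173, Mul(-5, l)), Rational(1, 2)))
Pow(Add(-25912, Function('d')(624, 31)), Rational(1, 2)) = Pow(Add(-25912, Pow(Add(-173, Mul(-5, 624)), Rational(1, 2))), Rational(1, 2)) = Pow(Add(-25912, Pow(Add(-173, -3120), Rational(1, 2))), Rational(1, 2)) = Pow(Add(-25912, Pow(-3293, Rational(1, 2))), Rational(1, 2)) = Pow(Add(-25912, Mul(I, Pow(3293, Rational(1, 2)))), Rational(1, 2))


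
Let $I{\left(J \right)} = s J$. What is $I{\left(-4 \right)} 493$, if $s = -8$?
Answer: $15776$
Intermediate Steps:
$I{\left(J \right)} = - 8 J$
$I{\left(-4 \right)} 493 = \left(-8\right) \left(-4\right) 493 = 32 \cdot 493 = 15776$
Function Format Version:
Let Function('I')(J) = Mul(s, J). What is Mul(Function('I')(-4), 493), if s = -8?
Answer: 15776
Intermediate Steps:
Function('I')(J) = Mul(-8, J)
Mul(Function('I')(-4), 493) = Mul(Mul(-8, -4), 493) = Mul(32, 493) = 15776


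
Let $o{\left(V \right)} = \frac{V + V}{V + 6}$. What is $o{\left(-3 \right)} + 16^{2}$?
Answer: $254$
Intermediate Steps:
$o{\left(V \right)} = \frac{2 V}{6 + V}$
$o{\left(-3 \right)} + 16^{2} = 2 \left(-3\right) \frac{1}{6 - 3} + 16^{2} = 2 \left(-3\right) \frac{1}{3} + 256 = -2 + 256 = 254$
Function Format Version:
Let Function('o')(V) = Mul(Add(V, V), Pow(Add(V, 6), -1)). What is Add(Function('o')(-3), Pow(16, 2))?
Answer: 254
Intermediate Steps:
Function('o')(V) = Mul(2, V, Pow(Add(6, V), -1)) (Function('o')(V) = Mul(Mul(2, V), Pow(Add(6, V), -1)) = Mul(2, V, Pow(Add(6, V), -1)))
Add(Function('o')(-3), Pow(16, 2)) = Add(Mul(2, -3, Pow(Add(6, -3), -1)), Pow(16, 2)) = Add(Mul(2, -3, Pow(3, -1)), 256) = Add(Mul(2, -3, Rational(1, 3)), 256) = Add(-2, 256) = 254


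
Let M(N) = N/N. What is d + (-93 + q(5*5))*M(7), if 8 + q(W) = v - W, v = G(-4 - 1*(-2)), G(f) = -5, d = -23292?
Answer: -23423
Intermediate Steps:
v = -5
M(N) = 1
q(W) = -13 - W (q(W) = -8 + (-5 - W) = -13 - W)
d + (-93 + q(5*5))*M(7) = -23292 + (-93 + (-13 - 5*5))*1 = -23292 + (-93 + (-13 - 1*25))*1 = -23292 + (-93 + (-13 - 25))*1 = -23292 + (-93 - 38)*1 = -23292 - 131*1 = -23292 - 131 = -23423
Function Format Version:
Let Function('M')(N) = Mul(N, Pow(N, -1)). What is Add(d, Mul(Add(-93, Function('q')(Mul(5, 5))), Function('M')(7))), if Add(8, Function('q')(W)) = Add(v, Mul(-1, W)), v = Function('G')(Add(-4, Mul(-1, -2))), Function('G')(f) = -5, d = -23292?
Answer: -23423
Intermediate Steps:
v = -5
Function('M')(N) = 1
Function('q')(W) = Add(-13, Mul(-1, W)) (Function('q')(W) = Add(-8, Add(-5, Mul(-1, W))) = Add(-13, Mul(-1, W)))
Add(d, Mul(Add(-93, Function('q')(Mul(5, 5))), Function('M')(7))) = Add(-23292, Mul(Add(-93, Add(-13, Mul(-1, Mul(5, 5)))), 1)) = Add(-23292, Mul(Add(-93, Add(-13, Mul(-1, 25))), 1)) = Add(-23292, Mul(Add(-93, Add(-13, -25)), 1)) = Add(-23292, Mul(Add(-93, -38), 1)) = Add(-23292, Mul(-131, 1)) = Add(-23292, -131) = -23423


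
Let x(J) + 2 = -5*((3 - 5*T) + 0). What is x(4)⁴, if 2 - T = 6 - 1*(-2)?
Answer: 777796321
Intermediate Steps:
T = -6 (T = 2 - (6 - 1*(-2)) = 2 - (6 + 2) = 2 - 1*8 = 2 - 8 = -6)
x(J) = -167 (x(J) = -2 - 5*((3 - 5*(-6)) + 0) = -2 - 5*((3 + 30) + 0) = -2 - 5*(33 + 0) = -2 - 5*33 = -2 - 165 = -167)
x(4)⁴ = (-167)⁴ = 777796321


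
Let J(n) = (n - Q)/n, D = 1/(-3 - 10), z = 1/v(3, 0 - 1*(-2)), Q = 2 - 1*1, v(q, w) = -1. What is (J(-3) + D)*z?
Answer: -49/39 ≈ -1.2564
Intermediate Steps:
Q = 1 (Q = 2 - 1 = 1)
z = -1 (z = 1/(-1) = -1)
D = -1/13 (D = 1/(-13) = -1/13 ≈ -0.076923)
J(n) = (-1 + n)/n (J(n) = (n - 1*1)/n = (n - 1)/n = (-1 + n)/n)
(J(-3) + D)*z = ((-1 - 3)/(-3) - 1/13)*(-1) = (-1/3*(-4) - 1/13)*(-1) = (4/3 - 1/13)*(-1) = (49/39)*(-1) = -49/39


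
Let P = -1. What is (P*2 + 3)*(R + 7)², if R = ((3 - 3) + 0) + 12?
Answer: 361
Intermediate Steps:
R = 12 (R = (0 + 0) + 12 = 0 + 12 = 12)
(P*2 + 3)*(R + 7)² = (-1*2 + 3)*(12 + 7)² = (-2 + 3)*19² = 1*361 = 361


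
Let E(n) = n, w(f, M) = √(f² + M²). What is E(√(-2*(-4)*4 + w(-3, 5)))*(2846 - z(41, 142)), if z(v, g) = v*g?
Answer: -2976*√(32 + √34) ≈ -18304.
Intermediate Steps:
w(f, M) = √(M² + f²)
z(v, g) = g*v
E(√(-2*(-4)*4 + w(-3, 5)))*(2846 - z(41, 142)) = √(-2*(-4)*4 + √(5² + (-3)²))*(2846 - 142*41) = √(8*4 + √(25 + 9))*(2846 - 1*5822) = √(32 + √34)*(2846 - 5822) = √(32 + √34)*(-2976) = -2976*√(32 + √34)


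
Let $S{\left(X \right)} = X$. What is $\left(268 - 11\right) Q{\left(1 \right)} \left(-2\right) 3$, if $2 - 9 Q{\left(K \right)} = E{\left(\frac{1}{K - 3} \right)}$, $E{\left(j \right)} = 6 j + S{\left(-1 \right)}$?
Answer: $-1028$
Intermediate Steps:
$E{\left(j \right)} = -1 + 6 j$ ($E{\left(j \right)} = 6 j - 1 = -1 + 6 j$)
$Q{\left(K \right)} = \frac{1}{3} - \frac{2}{3 \left(-3 + K\right)}$ ($Q{\left(K \right)} = \frac{2}{9} - \frac{-1 + \frac{6}{K - 3}}{9} = \frac{2}{9} - \frac{-1 + \frac{6}{-3 + K}}{9} = \frac{2}{9} + \left(\frac{1}{9} - \frac{2}{3 \left(-3 + K\right)}\right) = \frac{1}{3} - \frac{2}{3 \left(-3 + K\right)}$)
$\left(268 - 11\right) Q{\left(1 \right)} \left(-2\right) 3 = \left(268 - 11\right) \frac{-5 + 1}{3 \left(-3 + 1\right)} \left(-2\right) 3 = 257 \cdot \frac{1}{3} \frac{1}{-2} \left(-4\right) \left(-2\right) 3 = 257 \cdot \frac{1}{3} \left(- \frac{1}{2}\right) \left(-4\right) \left(-2\right) 3 = 257 \cdot \frac{2}{3} \left(-2\right) 3 = 257 \left(\left(- \frac{4}{3}\right) 3\right) = 257 \left(-4\right) = -1028$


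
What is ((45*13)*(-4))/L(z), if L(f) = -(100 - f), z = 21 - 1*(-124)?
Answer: -52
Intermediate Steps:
z = 145 (z = 21 + 124 = 145)
L(f) = -100 + f
((45*13)*(-4))/L(z) = ((45*13)*(-4))/(-100 + 145) = (585*(-4))/45 = -2340*1/45 = -52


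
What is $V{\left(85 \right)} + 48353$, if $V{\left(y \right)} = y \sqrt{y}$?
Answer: $48353 + 85 \sqrt{85} \approx 49137.0$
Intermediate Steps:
$V{\left(y \right)} = y^{\frac{3}{2}}$
$V{\left(85 \right)} + 48353 = 85^{\frac{3}{2}} + 48353 = 85 \sqrt{85} + 48353 = 48353 + 85 \sqrt{85}$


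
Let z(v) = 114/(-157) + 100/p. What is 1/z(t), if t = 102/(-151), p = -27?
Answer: -4239/18778 ≈ -0.22574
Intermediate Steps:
t = -102/151 (t = 102*(-1/151) = -102/151 ≈ -0.67550)
z(v) = -18778/4239 (z(v) = 114/(-157) + 100/(-27) = 114*(-1/157) + 100*(-1/27) = -114/157 - 100/27 = -18778/4239)
1/z(t) = 1/(-18778/4239) = -4239/18778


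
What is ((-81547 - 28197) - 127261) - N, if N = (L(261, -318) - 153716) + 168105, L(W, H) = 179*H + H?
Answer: -194154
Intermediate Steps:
L(W, H) = 180*H
N = -42851 (N = (180*(-318) - 153716) + 168105 = (-57240 - 153716) + 168105 = -210956 + 168105 = -42851)
((-81547 - 28197) - 127261) - N = ((-81547 - 28197) - 127261) - 1*(-42851) = (-109744 - 127261) + 42851 = -237005 + 42851 = -194154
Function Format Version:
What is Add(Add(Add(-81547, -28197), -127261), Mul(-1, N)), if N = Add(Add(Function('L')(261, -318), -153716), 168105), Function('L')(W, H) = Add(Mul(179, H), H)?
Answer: -194154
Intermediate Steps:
Function('L')(W, H) = Mul(180, H)
N = -42851 (N = Add(Add(Mul(180, -318), -153716), 168105) = Add(Add(-57240, -153716), 168105) = Add(-210956, 168105) = -42851)
Add(Add(Add(-81547, -28197), -127261), Mul(-1, N)) = Add(Add(Add(-81547, -28197), -127261), Mul(-1, -42851)) = Add(Add(-109744, -127261), 42851) = Add(-237005, 42851) = -194154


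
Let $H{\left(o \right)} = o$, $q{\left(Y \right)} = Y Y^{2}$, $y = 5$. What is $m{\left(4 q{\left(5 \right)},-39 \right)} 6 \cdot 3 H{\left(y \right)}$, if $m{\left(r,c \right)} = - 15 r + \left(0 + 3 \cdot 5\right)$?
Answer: $-673650$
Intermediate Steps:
$q{\left(Y \right)} = Y^{3}$
$m{\left(r,c \right)} = 15 - 15 r$ ($m{\left(r,c \right)} = - 15 r + \left(0 + 15\right) = - 15 r + 15 = 15 - 15 r$)
$m{\left(4 q{\left(5 \right)},-39 \right)} 6 \cdot 3 H{\left(y \right)} = \left(15 - 15 \cdot 4 \cdot 5^{3}\right) 6 \cdot 3 \cdot 5 = \left(15 - 15 \cdot 4 \cdot 125\right) 18 \cdot 5 = \left(15 - 7500\right) 90 = \left(-7485\right) 90 = -673650$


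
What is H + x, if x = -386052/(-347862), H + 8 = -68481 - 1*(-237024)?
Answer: 9771218037/57977 ≈ 1.6854e+5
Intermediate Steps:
H = 168535 (H = -8 + (-68481 - 1*(-237024)) = -8 + (-68481 + 237024) = -8 + 168543 = 168535)
x = 64342/57977 (x = -386052*(-1/347862) = 64342/57977 ≈ 1.1098)
H + x = 168535 + 64342/57977 = 9771218037/57977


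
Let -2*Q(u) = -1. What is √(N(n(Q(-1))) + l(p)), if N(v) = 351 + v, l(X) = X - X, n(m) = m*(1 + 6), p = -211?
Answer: √1418/2 ≈ 18.828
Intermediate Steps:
Q(u) = ½ (Q(u) = -½*(-1) = ½)
n(m) = 7*m (n(m) = m*7 = 7*m)
l(X) = 0
√(N(n(Q(-1))) + l(p)) = √((351 + 7*(½)) + 0) = √((351 + 7/2) + 0) = √(709/2 + 0) = √(709/2) = √1418/2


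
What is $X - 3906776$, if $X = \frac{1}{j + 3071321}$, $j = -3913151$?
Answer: $- \frac{3288841240081}{841830} \approx -3.9068 \cdot 10^{6}$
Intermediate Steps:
$X = - \frac{1}{841830}$ ($X = \frac{1}{-3913151 + 3071321} = \frac{1}{-841830} = - \frac{1}{841830} \approx -1.1879 \cdot 10^{-6}$)
$X - 3906776 = - \frac{1}{841830} - 3906776 = - \frac{3288841240081}{841830}$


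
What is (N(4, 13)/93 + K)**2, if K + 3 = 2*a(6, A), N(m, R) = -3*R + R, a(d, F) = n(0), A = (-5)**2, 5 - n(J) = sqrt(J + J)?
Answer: 390625/8649 ≈ 45.164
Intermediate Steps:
n(J) = 5 - sqrt(2)*sqrt(J) (n(J) = 5 - sqrt(J + J) = 5 - sqrt(2*J) = 5 - sqrt(2)*sqrt(J))
A = 25
a(d, F) = 5 (a(d, F) = 5 - sqrt(2)*sqrt(0) = 5 - 1*sqrt(2)*0 = 5 + 0 = 5)
N(m, R) = -2*R
K = 7 (K = -3 + 2*5 = -3 + 10 = 7)
(N(4, 13)/93 + K)**2 = (-2*13/93 + 7)**2 = (-26*1/93 + 7)**2 = (-26/93 + 7)**2 = (625/93)**2 = 390625/8649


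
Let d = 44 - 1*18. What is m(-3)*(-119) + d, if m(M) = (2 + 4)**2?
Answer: -4258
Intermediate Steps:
d = 26 (d = 44 - 18 = 26)
m(M) = 36 (m(M) = 6**2 = 36)
m(-3)*(-119) + d = 36*(-119) + 26 = -4284 + 26 = -4258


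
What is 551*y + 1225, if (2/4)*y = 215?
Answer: 238155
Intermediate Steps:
y = 430 (y = 2*215 = 430)
551*y + 1225 = 551*430 + 1225 = 236930 + 1225 = 238155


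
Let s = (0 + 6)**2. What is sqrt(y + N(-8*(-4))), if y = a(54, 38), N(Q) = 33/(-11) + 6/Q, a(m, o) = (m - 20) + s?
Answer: 5*sqrt(43)/4 ≈ 8.1968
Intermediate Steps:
s = 36 (s = 6**2 = 36)
a(m, o) = 16 + m (a(m, o) = (m - 20) + 36 = (-20 + m) + 36 = 16 + m)
N(Q) = -3 + 6/Q (N(Q) = 33*(-1/11) + 6/Q = -3 + 6/Q)
y = 70 (y = 16 + 54 = 70)
sqrt(y + N(-8*(-4))) = sqrt(70 + (-3 + 6/((-8*(-4))))) = sqrt(70 + (-3 + 6/32)) = sqrt(70 + (-3 + 6*(1/32))) = sqrt(70 + (-3 + 3/16)) = sqrt(70 - 45/16) = sqrt(1075/16) = 5*sqrt(43)/4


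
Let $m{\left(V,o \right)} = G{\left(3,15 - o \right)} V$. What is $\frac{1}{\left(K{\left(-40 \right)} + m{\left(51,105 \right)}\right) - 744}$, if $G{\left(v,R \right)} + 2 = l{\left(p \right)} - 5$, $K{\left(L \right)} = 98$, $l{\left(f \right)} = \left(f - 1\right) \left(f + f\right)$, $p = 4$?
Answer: $\frac{1}{221} \approx 0.0045249$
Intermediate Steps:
$l{\left(f \right)} = 2 f \left(-1 + f\right)$ ($l{\left(f \right)} = \left(-1 + f\right) 2 f = 2 f \left(-1 + f\right)$)
$G{\left(v,R \right)} = 17$ ($G{\left(v,R \right)} = -2 + \left(2 \cdot 4 \left(-1 + 4\right) - 5\right) = -2 - \left(5 - 24\right) = -2 + \left(24 - 5\right) = -2 + 19 = 17$)
$m{\left(V,o \right)} = 17 V$
$\frac{1}{\left(K{\left(-40 \right)} + m{\left(51,105 \right)}\right) - 744} = \frac{1}{\left(98 + 17 \cdot 51\right) - 744} = \frac{1}{\left(98 + 867\right) - 744} = \frac{1}{965 - 744} = \frac{1}{221}$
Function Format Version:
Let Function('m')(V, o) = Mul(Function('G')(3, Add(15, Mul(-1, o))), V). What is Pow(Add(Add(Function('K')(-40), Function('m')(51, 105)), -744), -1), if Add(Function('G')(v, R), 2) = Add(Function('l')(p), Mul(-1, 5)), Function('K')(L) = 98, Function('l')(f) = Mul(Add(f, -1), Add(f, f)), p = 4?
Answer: Rational(1, 221) ≈ 0.0045249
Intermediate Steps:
Function('l')(f) = Mul(2, f, Add(-1, f)) (Function('l')(f) = Mul(Add(-1, f), Mul(2, f)) = Mul(2, f, Add(-1, f)))
Function('G')(v, R) = 17 (Function('G')(v, R) = Add(-2, Add(Mul(2, 4, Add(-1, 4)), Mul(-1, 5))) = Add(-2, Add(Mul(2, 4, 3), -5)) = Add(-2, Add(24, -5)) = Add(-2, 19) = 17)
Function('m')(V, o) = Mul(17, V)
Pow(Add(Add(Function('K')(-40), Function('m')(51, 105)), -744), -1) = Pow(Add(Add(98, Mul(17, 51)), -744), -1) = Pow(Add(Add(98, 867), -744), -1) = Pow(Add(965, -744), -1) = Pow(221, -1) = Rational(1, 221)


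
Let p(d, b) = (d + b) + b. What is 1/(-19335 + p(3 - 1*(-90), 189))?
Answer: -1/18864 ≈ -5.3011e-5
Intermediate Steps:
p(d, b) = d + 2*b (p(d, b) = (b + d) + b = d + 2*b)
1/(-19335 + p(3 - 1*(-90), 189)) = 1/(-19335 + ((3 - 1*(-90)) + 2*189)) = 1/(-19335 + ((3 + 90) + 378)) = 1/(-19335 + (93 + 378)) = 1/(-19335 + 471) = 1/(-18864) = -1/18864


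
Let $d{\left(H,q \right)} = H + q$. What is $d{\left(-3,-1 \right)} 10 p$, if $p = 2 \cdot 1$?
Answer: $-80$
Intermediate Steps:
$p = 2$
$d{\left(-3,-1 \right)} 10 p = \left(-3 - 1\right) 10 \cdot 2 = \left(-4\right) 10 \cdot 2 = \left(-40\right) 2 = -80$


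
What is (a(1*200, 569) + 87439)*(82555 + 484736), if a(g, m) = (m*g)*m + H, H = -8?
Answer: 36782939109621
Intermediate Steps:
a(g, m) = -8 + g*m² (a(g, m) = (m*g)*m - 8 = (g*m)*m - 8 = g*m² - 8 = -8 + g*m²)
(a(1*200, 569) + 87439)*(82555 + 484736) = ((-8 + (1*200)*569²) + 87439)*(82555 + 484736) = ((-8 + 200*323761) + 87439)*567291 = ((-8 + 64752200) + 87439)*567291 = (64752192 + 87439)*567291 = 64839631*567291 = 36782939109621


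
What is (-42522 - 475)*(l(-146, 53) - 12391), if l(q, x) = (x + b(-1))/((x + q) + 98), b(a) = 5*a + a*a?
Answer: 2661772282/5 ≈ 5.3235e+8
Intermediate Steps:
b(a) = a² + 5*a (b(a) = 5*a + a² = a² + 5*a)
l(q, x) = (-4 + x)/(98 + q + x) (l(q, x) = (x - (5 - 1))/((x + q) + 98) = (x - 1*4)/((q + x) + 98) = (x - 4)/(98 + q + x) = (-4 + x)/(98 + q + x))
(-42522 - 475)*(l(-146, 53) - 12391) = (-42522 - 475)*((-4 + 53)/(98 - 146 + 53) - 12391) = -42997*(49/5 - 12391) = -42997*(-61906/5) = 2661772282/5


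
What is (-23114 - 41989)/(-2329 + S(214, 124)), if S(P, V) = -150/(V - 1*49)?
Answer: 21701/777 ≈ 27.929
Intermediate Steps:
S(P, V) = -150/(-49 + V) (S(P, V) = -150/(V - 49) = -150/(-49 + V))
(-23114 - 41989)/(-2329 + S(214, 124)) = (-23114 - 41989)/(-2329 - 150/(-49 + 124)) = -65103/(-2329 - 150/75) = -65103/(-2329 - 150*1/75) = -65103/(-2329 - 2) = -65103/(-2331) = -65103*(-1/2331) = 21701/777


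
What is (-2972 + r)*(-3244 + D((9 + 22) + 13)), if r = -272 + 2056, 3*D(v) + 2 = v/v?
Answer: 3854268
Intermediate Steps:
D(v) = -1/3 (D(v) = -2/3 + (v/v)/3 = -2/3 + (1/3)*1 = -2/3 + 1/3 = -1/3)
r = 1784
(-2972 + r)*(-3244 + D((9 + 22) + 13)) = (-2972 + 1784)*(-3244 - 1/3) = -1188*(-9733/3) = 3854268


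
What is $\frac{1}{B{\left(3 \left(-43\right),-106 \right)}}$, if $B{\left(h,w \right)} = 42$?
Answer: $\frac{1}{42} \approx 0.02381$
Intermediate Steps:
$\frac{1}{B{\left(3 \left(-43\right),-106 \right)}} = \frac{1}{42}$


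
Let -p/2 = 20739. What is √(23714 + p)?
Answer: 2*I*√4441 ≈ 133.28*I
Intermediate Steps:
p = -41478 (p = -2*20739 = -41478)
√(23714 + p) = √(23714 - 41478) = √(-17764) = 2*I*√4441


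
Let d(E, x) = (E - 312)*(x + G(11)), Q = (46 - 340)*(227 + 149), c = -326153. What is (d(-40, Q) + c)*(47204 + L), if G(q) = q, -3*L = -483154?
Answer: 24104386312658/3 ≈ 8.0348e+12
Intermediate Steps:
L = 483154/3 (L = -⅓*(-483154) = 483154/3 ≈ 1.6105e+5)
Q = -110544 (Q = -294*376 = -110544)
d(E, x) = (-312 + E)*(11 + x) (d(E, x) = (E - 312)*(x + 11) = (-312 + E)*(11 + x))
(d(-40, Q) + c)*(47204 + L) = ((-3432 - 312*(-110544) + 11*(-40) - 40*(-110544)) - 326153)*(47204 + 483154/3) = ((-3432 + 34489728 - 440 + 4421760) - 326153)*(624766/3) = (38907616 - 326153)*(624766/3) = 38581463*(624766/3) = 24104386312658/3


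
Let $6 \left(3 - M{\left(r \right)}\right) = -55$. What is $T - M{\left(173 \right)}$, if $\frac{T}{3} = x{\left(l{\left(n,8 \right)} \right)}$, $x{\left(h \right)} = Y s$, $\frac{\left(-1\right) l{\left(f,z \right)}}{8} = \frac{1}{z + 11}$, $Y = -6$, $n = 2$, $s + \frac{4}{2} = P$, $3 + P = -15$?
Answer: $\frac{2087}{6} \approx 347.83$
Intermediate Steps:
$P = -18$ ($P = -3 - 15 = -18$)
$s = -20$ ($s = -2 - 18 = -20$)
$l{\left(f,z \right)} = - \frac{8}{11 + z}$ ($l{\left(f,z \right)} = - \frac{8}{z + 11} = - \frac{8}{11 + z}$)
$M{\left(r \right)} = \frac{73}{6}$ ($M{\left(r \right)} = 3 - - \frac{55}{6} = 3 + \frac{55}{6} = \frac{73}{6}$)
$x{\left(h \right)} = 120$ ($x{\left(h \right)} = \left(-6\right) \left(-20\right) = 120$)
$T = 360$ ($T = 3 \cdot 120 = 360$)
$T - M{\left(173 \right)} = 360 - \frac{73}{6} = \frac{2087}{6}$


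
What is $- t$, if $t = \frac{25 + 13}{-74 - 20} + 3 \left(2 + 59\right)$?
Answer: $- \frac{8582}{47} \approx -182.6$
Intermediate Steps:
$t = \frac{8582}{47}$ ($t = \frac{38}{-94} + 3 \cdot 61 = 38 \left(- \frac{1}{94}\right) + 183 = - \frac{19}{47} + 183 = \frac{8582}{47} \approx 182.6$)
$- t = \left(-1\right) \frac{8582}{47} = - \frac{8582}{47}$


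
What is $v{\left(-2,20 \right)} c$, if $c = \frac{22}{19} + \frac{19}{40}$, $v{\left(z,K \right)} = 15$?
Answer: $\frac{3723}{152} \approx 24.493$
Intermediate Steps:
$c = \frac{1241}{760}$ ($c = 22 \cdot \frac{1}{19} + 19 \cdot \frac{1}{40} = \frac{22}{19} + \frac{19}{40} = \frac{1241}{760} \approx 1.6329$)
$v{\left(-2,20 \right)} c = 15 \cdot \frac{1241}{760} = \frac{3723}{152}$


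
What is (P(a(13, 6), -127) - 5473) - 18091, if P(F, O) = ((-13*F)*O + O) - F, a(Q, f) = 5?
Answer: -15441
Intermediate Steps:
P(F, O) = O - F - 13*F*O (P(F, O) = (-13*F*O + O) - F = (O - 13*F*O) - F = O - F - 13*F*O)
(P(a(13, 6), -127) - 5473) - 18091 = ((-127 - 1*5 - 13*5*(-127)) - 5473) - 18091 = ((-127 - 5 + 8255) - 5473) - 18091 = (8123 - 5473) - 18091 = 2650 - 18091 = -15441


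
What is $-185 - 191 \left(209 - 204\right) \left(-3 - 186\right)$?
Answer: $180310$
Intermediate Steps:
$-185 - 191 \left(209 - 204\right) \left(-3 - 186\right) = -185 - 191 \cdot 5 \left(-189\right) = -185 - -180495 = -185 + 180495 = 180310$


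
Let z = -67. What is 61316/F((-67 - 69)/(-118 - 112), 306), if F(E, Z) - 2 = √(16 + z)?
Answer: 122632/55 - 61316*I*√51/55 ≈ 2229.7 - 7961.5*I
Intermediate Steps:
F(E, Z) = 2 + I*√51 (F(E, Z) = 2 + √(16 - 67) = 2 + √(-51) = 2 + I*√51)
61316/F((-67 - 69)/(-118 - 112), 306) = 61316/(2 + I*√51)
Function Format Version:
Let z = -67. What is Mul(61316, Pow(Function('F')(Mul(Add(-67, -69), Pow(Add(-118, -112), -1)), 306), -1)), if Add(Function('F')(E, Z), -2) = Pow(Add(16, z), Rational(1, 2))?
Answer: Add(Rational(122632, 55), Mul(Rational(-61316, 55), I, Pow(51, Rational(1, 2)))) ≈ Add(2229.7, Mul(-7961.5, I))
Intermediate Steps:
Function('F')(E, Z) = Add(2, Mul(I, Pow(51, Rational(1, 2)))) (Function('F')(E, Z) = Add(2, Pow(Add(16, -67), Rational(1, 2))) = Add(2, Pow(-51, Rational(1, 2))) = Add(2, Mul(I, Pow(51, Rational(1, 2)))))
Mul(61316, Pow(Function('F')(Mul(Add(-67, -69), Pow(Add(-118, -112), -1)), 306), -1)) = Mul(61316, Pow(Add(2, Mul(I, Pow(51, Rational(1, 2)))), -1))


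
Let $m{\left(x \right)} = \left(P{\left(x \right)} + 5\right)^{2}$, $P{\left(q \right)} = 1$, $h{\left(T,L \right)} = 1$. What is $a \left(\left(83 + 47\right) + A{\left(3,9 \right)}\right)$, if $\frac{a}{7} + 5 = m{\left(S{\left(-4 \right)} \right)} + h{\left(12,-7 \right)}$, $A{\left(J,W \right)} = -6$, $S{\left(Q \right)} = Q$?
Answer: $27776$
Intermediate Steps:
$m{\left(x \right)} = 36$ ($m{\left(x \right)} = \left(1 + 5\right)^{2} = 6^{2} = 36$)
$a = 224$ ($a = -35 + 7 \left(36 + 1\right) = -35 + 7 \cdot 37 = -35 + 259 = 224$)
$a \left(\left(83 + 47\right) + A{\left(3,9 \right)}\right) = 224 \left(\left(83 + 47\right) - 6\right) = 224 \left(130 - 6\right) = 224 \cdot 124 = 27776$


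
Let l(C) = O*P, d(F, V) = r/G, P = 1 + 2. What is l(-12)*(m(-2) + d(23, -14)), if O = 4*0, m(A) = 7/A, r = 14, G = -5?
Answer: 0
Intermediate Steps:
O = 0
P = 3
d(F, V) = -14/5 (d(F, V) = 14/(-5) = 14*(-⅕) = -14/5)
l(C) = 0 (l(C) = 0*3 = 0)
l(-12)*(m(-2) + d(23, -14)) = 0*(7/(-2) - 14/5) = 0*(7*(-½) - 14/5) = 0*(-7/2 - 14/5) = 0*(-63/10) = 0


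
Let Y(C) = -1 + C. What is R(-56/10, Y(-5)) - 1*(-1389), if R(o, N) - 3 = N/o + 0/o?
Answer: 19503/14 ≈ 1393.1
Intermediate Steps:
R(o, N) = 3 + N/o (R(o, N) = 3 + (N/o + 0/o) = 3 + (N/o + 0) = 3 + N/o)
R(-56/10, Y(-5)) - 1*(-1389) = (3 + (-1 - 5)/((-56/10))) - 1*(-1389) = (3 - 6/((-56*⅒))) + 1389 = (3 - 6/(-28/5)) + 1389 = (3 - 6*(-5/28)) + 1389 = (3 + 15/14) + 1389 = 57/14 + 1389 = 19503/14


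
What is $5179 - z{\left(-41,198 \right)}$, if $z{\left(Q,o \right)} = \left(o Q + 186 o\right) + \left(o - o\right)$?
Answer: $-23531$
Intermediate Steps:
$z{\left(Q,o \right)} = 186 o + Q o$ ($z{\left(Q,o \right)} = \left(Q o + 186 o\right) + 0 = \left(186 o + Q o\right) + 0 = 186 o + Q o$)
$5179 - z{\left(-41,198 \right)} = 5179 - 198 \left(186 - 41\right) = 5179 - 198 \cdot 145 = 5179 - 28710 = -23531$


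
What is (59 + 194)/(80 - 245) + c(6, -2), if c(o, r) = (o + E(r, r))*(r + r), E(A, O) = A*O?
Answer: -623/15 ≈ -41.533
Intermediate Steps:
c(o, r) = 2*r*(o + r**2) (c(o, r) = (o + r*r)*(r + r) = (o + r**2)*(2*r) = 2*r*(o + r**2))
(59 + 194)/(80 - 245) + c(6, -2) = (59 + 194)/(80 - 245) + 2*(-2)*(6 + (-2)**2) = 253/(-165) + 2*(-2)*(6 + 4) = 253*(-1/165) + 2*(-2)*10 = -23/15 - 40 = -623/15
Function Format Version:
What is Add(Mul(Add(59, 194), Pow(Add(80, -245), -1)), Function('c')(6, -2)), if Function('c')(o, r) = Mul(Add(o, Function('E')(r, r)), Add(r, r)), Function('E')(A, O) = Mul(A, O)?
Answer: Rational(-623, 15) ≈ -41.533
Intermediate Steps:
Function('c')(o, r) = Mul(2, r, Add(o, Pow(r, 2))) (Function('c')(o, r) = Mul(Add(o, Mul(r, r)), Add(r, r)) = Mul(Add(o, Pow(r, 2)), Mul(2, r)) = Mul(2, r, Add(o, Pow(r, 2))))
Add(Mul(Add(59, 194), Pow(Add(80, -245), -1)), Function('c')(6, -2)) = Add(Mul(Add(59, 194), Pow(Add(80, -245), -1)), Mul(2, -2, Add(6, Pow(-2, 2)))) = Add(Mul(253, Pow(-165, -1)), Mul(2, -2, Add(6, 4))) = Add(Mul(253, Rational(-1, 165)), Mul(2, -2, 10)) = Add(Rational(-23, 15), -40) = Rational(-623, 15)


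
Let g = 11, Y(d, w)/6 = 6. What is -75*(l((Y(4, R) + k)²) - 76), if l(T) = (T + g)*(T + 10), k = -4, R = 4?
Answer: -80258550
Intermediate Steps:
Y(d, w) = 36 (Y(d, w) = 6*6 = 36)
l(T) = (10 + T)*(11 + T) (l(T) = (T + 11)*(T + 10) = (11 + T)*(10 + T) = (10 + T)*(11 + T))
-75*(l((Y(4, R) + k)²) - 76) = -75*((110 + ((36 - 4)²)² + 21*(36 - 4)²) - 76) = -75*((110 + (32²)² + 21*32²) - 76) = -75*((110 + 1024² + 21*1024) - 76) = -75*((110 + 1048576 + 21504) - 76) = -75*(1070190 - 76) = -75*1070114 = -80258550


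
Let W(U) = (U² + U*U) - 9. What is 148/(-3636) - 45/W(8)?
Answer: -45308/108171 ≈ -0.41886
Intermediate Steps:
W(U) = -9 + 2*U² (W(U) = (U² + U²) - 9 = 2*U² - 9 = -9 + 2*U²)
148/(-3636) - 45/W(8) = 148/(-3636) - 45/(-9 + 2*8²) = 148*(-1/3636) - 45/(-9 + 2*64) = -37/909 - 45/(-9 + 128) = -37/909 - 45/119 = -45308/108171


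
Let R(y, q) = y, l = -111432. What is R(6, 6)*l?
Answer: -668592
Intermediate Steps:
R(6, 6)*l = 6*(-111432) = -668592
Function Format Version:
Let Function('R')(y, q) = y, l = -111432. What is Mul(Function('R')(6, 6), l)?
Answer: -668592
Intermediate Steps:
Mul(Function('R')(6, 6), l) = Mul(6, -111432) = -668592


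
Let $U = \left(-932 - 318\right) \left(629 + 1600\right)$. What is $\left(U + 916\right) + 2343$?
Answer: $-2782991$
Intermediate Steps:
$U = -2786250$ ($U = \left(-1250\right) 2229 = -2786250$)
$\left(U + 916\right) + 2343 = \left(-2786250 + 916\right) + 2343 = -2785334 + 2343 = -2782991$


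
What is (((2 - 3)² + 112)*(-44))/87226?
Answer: -2486/43613 ≈ -0.057001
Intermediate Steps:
(((2 - 3)² + 112)*(-44))/87226 = (((-1)² + 112)*(-44))*(1/87226) = ((1 + 112)*(-44))*(1/87226) = (113*(-44))*(1/87226) = -4972*1/87226 = -2486/43613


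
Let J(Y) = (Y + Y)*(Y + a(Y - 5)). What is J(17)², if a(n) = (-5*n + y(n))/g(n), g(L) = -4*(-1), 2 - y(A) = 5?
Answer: 7225/4 ≈ 1806.3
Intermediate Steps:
y(A) = -3 (y(A) = 2 - 1*5 = 2 - 5 = -3)
g(L) = 4
a(n) = -¾ - 5*n/4 (a(n) = (-5*n - 3)/4 = (-3 - 5*n)*(¼) = -¾ - 5*n/4)
J(Y) = 2*Y*(11/2 - Y/4) (J(Y) = (Y + Y)*(Y + (-¾ - 5*(Y - 5)/4)) = (2*Y)*(Y + (-¾ - 5*(-5 + Y)/4)) = (2*Y)*(Y + (-¾ + (25/4 - 5*Y/4))) = (2*Y)*(Y + (11/2 - 5*Y/4)) = (2*Y)*(11/2 - Y/4) = 2*Y*(11/2 - Y/4))
J(17)² = ((½)*17*(22 - 1*17))² = ((½)*17*(22 - 17))² = ((½)*17*5)² = (85/2)² = 7225/4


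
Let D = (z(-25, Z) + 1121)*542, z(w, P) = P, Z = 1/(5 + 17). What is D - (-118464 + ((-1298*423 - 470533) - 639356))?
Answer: 26235150/11 ≈ 2.3850e+6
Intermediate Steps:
Z = 1/22 ≈ 0.045455
D = 6683673/11 (D = (1/22 + 1121)*542 = (24663/22)*542 = 6683673/11 ≈ 6.0761e+5)
D - (-118464 + ((-1298*423 - 470533) - 639356)) = 6683673/11 - (-118464 + ((-1298*423 - 470533) - 639356)) = 6683673/11 - (-118464 + ((-549054 - 470533) - 639356)) = 6683673/11 - (-118464 + (-1019587 - 639356)) = 6683673/11 - (-118464 - 1658943) = 6683673/11 - 1*(-1777407) = 6683673/11 + 1777407 = 26235150/11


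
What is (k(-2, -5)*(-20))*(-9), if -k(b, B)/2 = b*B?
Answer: -3600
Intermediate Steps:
k(b, B) = -2*B*b (k(b, B) = -2*b*B = -2*B*b)
(k(-2, -5)*(-20))*(-9) = (-2*(-5)*(-2)*(-20))*(-9) = -20*(-20)*(-9) = 400*(-9) = -3600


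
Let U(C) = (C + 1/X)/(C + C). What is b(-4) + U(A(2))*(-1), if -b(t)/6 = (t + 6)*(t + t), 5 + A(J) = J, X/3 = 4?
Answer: 6877/72 ≈ 95.514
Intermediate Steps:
X = 12 (X = 3*4 = 12)
A(J) = -5 + J
b(t) = -12*t*(6 + t) (b(t) = -6*(t + 6)*(t + t) = -6*(6 + t)*2*t = -12*t*(6 + t))
U(C) = (1/12 + C)/(2*C) (U(C) = (C + 1/12)/(C + C) = (C + 1*(1/12))/((2*C)) = (C + 1/12)*(1/(2*C)) = (1/12 + C)*(1/(2*C)) = (1/12 + C)/(2*C))
b(-4) + U(A(2))*(-1) = -12*(-4)*(6 - 4) + ((1 + 12*(-5 + 2))/(24*(-5 + 2)))*(-1) = -12*(-4)*2 + ((1/24)*(1 + 12*(-3))/(-3))*(-1) = 96 + ((1/24)*(-⅓)*(1 - 36))*(-1) = 96 + ((1/24)*(-⅓)*(-35))*(-1) = 96 + (35/72)*(-1) = 96 - 35/72 = 6877/72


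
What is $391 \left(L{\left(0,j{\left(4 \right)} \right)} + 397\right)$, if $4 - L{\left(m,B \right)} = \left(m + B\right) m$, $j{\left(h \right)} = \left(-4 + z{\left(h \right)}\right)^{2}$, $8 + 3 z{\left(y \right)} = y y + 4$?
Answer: $156791$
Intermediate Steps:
$z{\left(y \right)} = - \frac{4}{3} + \frac{y^{2}}{3}$ ($z{\left(y \right)} = - \frac{8}{3} + \frac{y y + 4}{3} = - \frac{8}{3} + \frac{y^{2} + 4}{3} = - \frac{8}{3} + \frac{4 + y^{2}}{3} = - \frac{8}{3} + \left(\frac{4}{3} + \frac{y^{2}}{3}\right) = - \frac{4}{3} + \frac{y^{2}}{3}$)
$j{\left(h \right)} = \left(- \frac{16}{3} + \frac{h^{2}}{3}\right)^{2}$ ($j{\left(h \right)} = \left(-4 + \left(- \frac{4}{3} + \frac{h^{2}}{3}\right)\right)^{2} = \left(- \frac{16}{3} + \frac{h^{2}}{3}\right)^{2}$)
$L{\left(m,B \right)} = 4 - m \left(B + m\right)$ ($L{\left(m,B \right)} = 4 - \left(m + B\right) m = 4 - \left(B + m\right) m = 4 - m \left(B + m\right)$)
$391 \left(L{\left(0,j{\left(4 \right)} \right)} + 397\right) = 391 \left(\left(4 - 0^{2} - \frac{\left(-16 + 4^{2}\right)^{2}}{9} \cdot 0\right) + 397\right) = 391 \left(\left(4 - 0 - \frac{\left(-16 + 16\right)^{2}}{9} \cdot 0\right) + 397\right) = 391 \left(\left(4 + 0 - \frac{0^{2}}{9} \cdot 0\right) + 397\right) = 391 \left(\left(4 + 0 - \frac{1}{9} \cdot 0 \cdot 0\right) + 397\right) = 391 \left(\left(4 + 0 - 0 \cdot 0\right) + 397\right) = 391 \left(\left(4 + 0 + 0\right) + 397\right) = 391 \left(4 + 397\right) = 391 \cdot 401 = 156791$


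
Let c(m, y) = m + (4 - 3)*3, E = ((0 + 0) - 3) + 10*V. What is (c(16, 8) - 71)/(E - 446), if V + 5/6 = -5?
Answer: 78/761 ≈ 0.10250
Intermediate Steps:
V = -35/6 (V = -⅚ - 5 = -35/6 ≈ -5.8333)
E = -184/3 (E = ((0 + 0) - 3) + 10*(-35/6) = (0 - 3) - 175/3 = -3 - 175/3 = -184/3 ≈ -61.333)
c(m, y) = 3 + m (c(m, y) = m + 1*3 = m + 3 = 3 + m)
(c(16, 8) - 71)/(E - 446) = ((3 + 16) - 71)/(-184/3 - 446) = (19 - 71)/(-1522/3) = -52*(-3/1522) = 78/761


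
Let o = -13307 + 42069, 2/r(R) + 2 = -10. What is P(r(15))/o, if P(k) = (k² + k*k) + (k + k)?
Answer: -5/517716 ≈ -9.6578e-6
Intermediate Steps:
r(R) = -⅙ (r(R) = 2/(-2 - 10) = 2/(-12) = 2*(-1/12) = -⅙)
P(k) = 2*k + 2*k² (P(k) = (k² + k²) + 2*k = 2*k² + 2*k = 2*k + 2*k²)
o = 28762
P(r(15))/o = (2*(-⅙)*(1 - ⅙))/28762 = (2*(-⅙)*(⅚))*(1/28762) = -5/18*1/28762 = -5/517716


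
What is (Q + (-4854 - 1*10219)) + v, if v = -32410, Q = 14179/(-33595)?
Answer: -1595205564/33595 ≈ -47483.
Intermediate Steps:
Q = -14179/33595 (Q = 14179*(-1/33595) = -14179/33595 ≈ -0.42206)
(Q + (-4854 - 1*10219)) + v = (-14179/33595 + (-4854 - 1*10219)) - 32410 = (-14179/33595 + (-4854 - 10219)) - 32410 = (-14179/33595 - 15073) - 32410 = -506391614/33595 - 32410 = -1595205564/33595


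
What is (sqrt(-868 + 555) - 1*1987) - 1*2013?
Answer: -4000 + I*sqrt(313) ≈ -4000.0 + 17.692*I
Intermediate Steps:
(sqrt(-868 + 555) - 1*1987) - 1*2013 = (sqrt(-313) - 1987) - 2013 = (I*sqrt(313) - 1987) - 2013 = (-1987 + I*sqrt(313)) - 2013 = -4000 + I*sqrt(313)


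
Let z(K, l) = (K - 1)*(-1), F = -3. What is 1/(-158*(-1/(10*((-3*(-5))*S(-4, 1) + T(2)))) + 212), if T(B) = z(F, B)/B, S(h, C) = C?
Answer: 85/18099 ≈ 0.0046964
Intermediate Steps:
z(K, l) = 1 - K (z(K, l) = (-1 + K)*(-1) = 1 - K)
T(B) = 4/B (T(B) = (1 - 1*(-3))/B = (1 + 3)/B = 4/B)
1/(-158*(-1/(10*((-3*(-5))*S(-4, 1) + T(2)))) + 212) = 1/(-158*(-1/(10*(-3*(-5)*1 + 4/2))) + 212) = 1/(-158*(-1/(10*(15*1 + 4*(1/2)))) + 212) = 1/(-158*(-1/(10*(15 + 2))) + 212) = 1/(-158/(17*(-10)) + 212) = 1/(-158/(-170) + 212) = 1/(-158*(-1/170) + 212) = 1/(79/85 + 212) = 1/(18099/85) = 85/18099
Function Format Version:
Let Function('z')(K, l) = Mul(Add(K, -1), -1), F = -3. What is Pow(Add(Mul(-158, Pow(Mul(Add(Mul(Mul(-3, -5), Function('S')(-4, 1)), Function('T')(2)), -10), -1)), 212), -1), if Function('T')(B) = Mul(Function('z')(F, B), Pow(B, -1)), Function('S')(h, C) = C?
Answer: Rational(85, 18099) ≈ 0.0046964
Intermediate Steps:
Function('z')(K, l) = Add(1, Mul(-1, K)) (Function('z')(K, l) = Mul(Add(-1, K), -1) = Add(1, Mul(-1, K)))
Function('T')(B) = Mul(4, Pow(B, -1)) (Function('T')(B) = Mul(Add(1, Mul(-1, -3)), Pow(B, -1)) = Mul(Add(1, 3), Pow(B, -1)) = Mul(4, Pow(B, -1)))
Pow(Add(Mul(-158, Pow(Mul(Add(Mul(Mul(-3, -5), Function('S')(-4, 1)), Function('T')(2)), -10), -1)), 212), -1) = Pow(Add(Mul(-158, Pow(Mul(Add(Mul(Mul(-3, -5), 1), Mul(4, Pow(2, -1))), -10), -1)), 212), -1) = Pow(Add(Mul(-158, Pow(Mul(Add(Mul(15, 1), Mul(4, Rational(1, 2))), -10), -1)), 212), -1) = Pow(Add(Mul(-158, Pow(Mul(Add(15, 2), -10), -1)), 212), -1) = Pow(Add(Mul(-158, Pow(Mul(17, -10), -1)), 212), -1) = Pow(Add(Mul(-158, Pow(-170, -1)), 212), -1) = Pow(Add(Mul(-158, Rational(-1, 170)), 212), -1) = Pow(Add(Rational(79, 85), 212), -1) = Pow(Rational(18099, 85), -1) = Rational(85, 18099)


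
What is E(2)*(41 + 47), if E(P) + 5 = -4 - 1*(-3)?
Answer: -528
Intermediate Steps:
E(P) = -6 (E(P) = -5 + (-4 - 1*(-3)) = -5 + (-4 + 3) = -5 - 1 = -6)
E(2)*(41 + 47) = -6*(41 + 47) = -6*88 = -528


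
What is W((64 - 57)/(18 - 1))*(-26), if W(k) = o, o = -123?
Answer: 3198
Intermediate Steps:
W(k) = -123
W((64 - 57)/(18 - 1))*(-26) = -123*(-26) = 3198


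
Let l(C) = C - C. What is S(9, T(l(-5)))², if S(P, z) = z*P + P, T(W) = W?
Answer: 81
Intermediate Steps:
l(C) = 0
S(P, z) = P + P*z (S(P, z) = P*z + P = P + P*z)
S(9, T(l(-5)))² = (9*(1 + 0))² = (9*1)² = 9² = 81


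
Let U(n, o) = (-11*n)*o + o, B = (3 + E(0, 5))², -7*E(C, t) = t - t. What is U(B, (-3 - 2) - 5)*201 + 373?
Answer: 197353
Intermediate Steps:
E(C, t) = 0 (E(C, t) = -(t - t)/7 = -⅐*0 = 0)
B = 9 (B = (3 + 0)² = 3² = 9)
U(n, o) = o - 11*n*o (U(n, o) = -11*n*o + o = o - 11*n*o)
U(B, (-3 - 2) - 5)*201 + 373 = (((-3 - 2) - 5)*(1 - 11*9))*201 + 373 = ((-5 - 5)*(1 - 99))*201 + 373 = -10*(-98)*201 + 373 = 980*201 + 373 = 196980 + 373 = 197353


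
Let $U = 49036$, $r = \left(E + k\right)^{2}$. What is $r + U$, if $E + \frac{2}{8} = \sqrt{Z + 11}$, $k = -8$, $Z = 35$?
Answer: $\frac{786401}{16} - \frac{33 \sqrt{46}}{2} \approx 49038.0$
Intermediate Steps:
$E = - \frac{1}{4} + \sqrt{46}$ ($E = - \frac{1}{4} + \sqrt{35 + 11} = - \frac{1}{4} + \sqrt{46} \approx 6.5323$)
$r = \left(- \frac{33}{4} + \sqrt{46}\right)^{2}$ ($r = \left(\left(- \frac{1}{4} + \sqrt{46}\right) - 8\right)^{2} = \left(- \frac{33}{4} + \sqrt{46}\right)^{2} \approx 2.1541$)
$r + U = \left(\frac{1825}{16} - \frac{33 \sqrt{46}}{2}\right) + 49036 = \frac{786401}{16} - \frac{33 \sqrt{46}}{2}$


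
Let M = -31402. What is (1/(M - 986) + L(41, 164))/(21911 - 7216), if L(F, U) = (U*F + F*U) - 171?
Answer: 86003095/95188332 ≈ 0.90350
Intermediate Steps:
L(F, U) = -171 + 2*F*U (L(F, U) = (F*U + F*U) - 171 = 2*F*U - 171 = -171 + 2*F*U)
(1/(M - 986) + L(41, 164))/(21911 - 7216) = (1/(-31402 - 986) + (-171 + 2*41*164))/(21911 - 7216) = (1/(-32388) + (-171 + 13448))/14695 = (-1/32388 + 13277)*(1/14695) = (430015475/32388)*(1/14695) = 86003095/95188332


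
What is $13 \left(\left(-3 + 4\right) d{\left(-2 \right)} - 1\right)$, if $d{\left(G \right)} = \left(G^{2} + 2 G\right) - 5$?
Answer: $-78$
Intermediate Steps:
$d{\left(G \right)} = -5 + G^{2} + 2 G$
$13 \left(\left(-3 + 4\right) d{\left(-2 \right)} - 1\right) = 13 \left(\left(-3 + 4\right) \left(-5 + \left(-2\right)^{2} + 2 \left(-2\right)\right) - 1\right) = 13 \left(1 \left(-5 + 4 - 4\right) - 1\right) = 13 \left(1 \left(-5\right) - 1\right) = 13 \left(-5 - 1\right) = 13 \left(-6\right) = -78$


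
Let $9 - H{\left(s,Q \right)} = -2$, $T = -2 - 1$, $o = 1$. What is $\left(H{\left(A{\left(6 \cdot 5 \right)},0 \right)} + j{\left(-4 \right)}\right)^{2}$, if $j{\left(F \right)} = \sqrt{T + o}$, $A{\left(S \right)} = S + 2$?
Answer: $\left(11 + i \sqrt{2}\right)^{2} \approx 119.0 + 31.113 i$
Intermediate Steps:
$T = -3$ ($T = -2 - 1 = -3$)
$A{\left(S \right)} = 2 + S$
$H{\left(s,Q \right)} = 11$ ($H{\left(s,Q \right)} = 9 - -2 = 9 + 2 = 11$)
$j{\left(F \right)} = i \sqrt{2}$ ($j{\left(F \right)} = \sqrt{-3 + 1} = \sqrt{-2} = i \sqrt{2}$)
$\left(H{\left(A{\left(6 \cdot 5 \right)},0 \right)} + j{\left(-4 \right)}\right)^{2} = \left(11 + i \sqrt{2}\right)^{2}$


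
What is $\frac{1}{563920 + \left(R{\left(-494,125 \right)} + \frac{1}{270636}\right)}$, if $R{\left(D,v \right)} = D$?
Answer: $\frac{270636}{152483358937} \approx 1.7749 \cdot 10^{-6}$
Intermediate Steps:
$\frac{1}{563920 + \left(R{\left(-494,125 \right)} + \frac{1}{270636}\right)} = \frac{1}{563920 - \left(494 - \frac{1}{270636}\right)} = \frac{1}{563920 + \left(-494 + \frac{1}{270636}\right)} = \frac{1}{563920 - \frac{133694183}{270636}} = \frac{1}{\frac{152483358937}{270636}} = \frac{270636}{152483358937}$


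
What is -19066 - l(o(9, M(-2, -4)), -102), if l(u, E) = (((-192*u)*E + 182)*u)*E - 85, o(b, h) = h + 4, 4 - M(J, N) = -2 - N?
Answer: 72004851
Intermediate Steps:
M(J, N) = 6 + N (M(J, N) = 4 - (-2 - N) = 4 + (2 + N) = 6 + N)
o(b, h) = 4 + h
l(u, E) = -85 + E*u*(182 - 192*E*u) (l(u, E) = ((-192*E*u + 182)*u)*E - 85 = ((182 - 192*E*u)*u)*E - 85 = (u*(182 - 192*E*u))*E - 85 = E*u*(182 - 192*E*u) - 85 = -85 + E*u*(182 - 192*E*u))
-19066 - l(o(9, M(-2, -4)), -102) = -19066 - (-85 - 192*(-102)**2*(4 + (6 - 4))**2 + 182*(-102)*(4 + (6 - 4))) = -19066 - (-85 - 192*10404*(4 + 2)**2 + 182*(-102)*(4 + 2)) = -19066 - (-85 - 192*10404*6**2 + 182*(-102)*6) = -19066 - (-85 - 192*10404*36 - 111384) = -19066 - (-85 - 71912448 - 111384) = -19066 - 1*(-72023917) = -19066 + 72023917 = 72004851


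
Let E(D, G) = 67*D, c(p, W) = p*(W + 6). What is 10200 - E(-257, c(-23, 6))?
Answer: 27419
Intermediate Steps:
c(p, W) = p*(6 + W)
10200 - E(-257, c(-23, 6)) = 10200 - 67*(-257) = 10200 - 1*(-17219) = 10200 + 17219 = 27419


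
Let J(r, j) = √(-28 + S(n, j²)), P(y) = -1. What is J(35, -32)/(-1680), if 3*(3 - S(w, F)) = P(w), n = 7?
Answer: -I*√222/5040 ≈ -0.0029563*I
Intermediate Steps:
S(w, F) = 10/3 (S(w, F) = 3 - ⅓*(-1) = 3 + ⅓ = 10/3)
J(r, j) = I*√222/3 (J(r, j) = √(-28 + 10/3) = √(-74/3) = I*√222/3)
J(35, -32)/(-1680) = (I*√222/3)/(-1680) = (I*√222/3)*(-1/1680) = -I*√222/5040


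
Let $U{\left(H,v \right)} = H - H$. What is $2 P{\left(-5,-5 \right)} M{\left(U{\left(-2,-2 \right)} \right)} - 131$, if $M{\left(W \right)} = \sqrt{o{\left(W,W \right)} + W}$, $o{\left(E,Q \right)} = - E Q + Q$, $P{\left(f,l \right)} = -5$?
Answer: $-131$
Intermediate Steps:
$U{\left(H,v \right)} = 0$
$o{\left(E,Q \right)} = Q - E Q$ ($o{\left(E,Q \right)} = - E Q + Q = Q - E Q$)
$M{\left(W \right)} = \sqrt{W + W \left(1 - W\right)}$ ($M{\left(W \right)} = \sqrt{W \left(1 - W\right) + W} = \sqrt{W + W \left(1 - W\right)}$)
$2 P{\left(-5,-5 \right)} M{\left(U{\left(-2,-2 \right)} \right)} - 131 = 2 \left(-5\right) \sqrt{0 \left(2 - 0\right)} - 131 = - 10 \sqrt{0 \left(2 + 0\right)} - 131 = - 10 \sqrt{0 \cdot 2} - 131 = - 10 \sqrt{0} - 131 = \left(-10\right) 0 - 131 = 0 - 131 = -131$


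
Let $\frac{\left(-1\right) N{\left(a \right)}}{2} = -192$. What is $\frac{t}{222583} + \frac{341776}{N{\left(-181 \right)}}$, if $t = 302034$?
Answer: $\frac{4761844279}{5341992} \approx 891.4$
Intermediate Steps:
$N{\left(a \right)} = 384$ ($N{\left(a \right)} = \left(-2\right) \left(-192\right) = 384$)
$\frac{t}{222583} + \frac{341776}{N{\left(-181 \right)}} = \frac{302034}{222583} + \frac{341776}{384} = 302034 \cdot \frac{1}{222583} + 341776 \cdot \frac{1}{384} = \frac{302034}{222583} + \frac{21361}{24} = \frac{4761844279}{5341992}$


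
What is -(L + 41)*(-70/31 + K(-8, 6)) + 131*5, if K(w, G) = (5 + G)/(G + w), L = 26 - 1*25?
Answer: 30406/31 ≈ 980.84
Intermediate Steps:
L = 1 (L = 26 - 25 = 1)
K(w, G) = (5 + G)/(G + w)
-(L + 41)*(-70/31 + K(-8, 6)) + 131*5 = -(1 + 41)*(-70/31 + (5 + 6)/(6 - 8)) + 131*5 = -42*(-70*1/31 + 11/(-2)) + 655 = -42*(-70/31 - ½*11) + 655 = -42*(-70/31 - 11/2) + 655 = -42*(-481)/62 + 655 = -1*(-10101/31) + 655 = 10101/31 + 655 = 30406/31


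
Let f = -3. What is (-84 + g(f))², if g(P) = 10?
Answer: 5476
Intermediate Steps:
(-84 + g(f))² = (-84 + 10)² = (-74)² = 5476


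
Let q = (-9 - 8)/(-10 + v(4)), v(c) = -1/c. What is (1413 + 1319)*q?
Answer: 185776/41 ≈ 4531.1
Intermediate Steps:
q = 68/41 (q = (-9 - 8)/(-10 - 1/4) = -17/(-10 - 1*¼) = -17/(-10 - ¼) = -17/(-41/4) = -17*(-4/41) = 68/41 ≈ 1.6585)
(1413 + 1319)*q = (1413 + 1319)*(68/41) = 2732*(68/41) = 185776/41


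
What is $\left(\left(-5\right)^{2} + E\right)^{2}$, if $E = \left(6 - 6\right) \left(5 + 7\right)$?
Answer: $625$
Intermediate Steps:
$E = 0$ ($E = 0 \cdot 12 = 0$)
$\left(\left(-5\right)^{2} + E\right)^{2} = \left(\left(-5\right)^{2} + 0\right)^{2} = \left(25 + 0\right)^{2} = 25^{2} = 625$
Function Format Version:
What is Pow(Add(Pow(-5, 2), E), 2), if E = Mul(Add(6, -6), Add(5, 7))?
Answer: 625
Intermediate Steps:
E = 0 (E = Mul(0, 12) = 0)
Pow(Add(Pow(-5, 2), E), 2) = Pow(Add(Pow(-5, 2), 0), 2) = Pow(Add(25, 0), 2) = Pow(25, 2) = 625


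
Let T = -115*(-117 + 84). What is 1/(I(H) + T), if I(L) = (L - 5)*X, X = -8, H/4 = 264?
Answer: -1/4613 ≈ -0.00021678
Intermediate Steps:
H = 1056 (H = 4*264 = 1056)
I(L) = 40 - 8*L (I(L) = (L - 5)*(-8) = (-5 + L)*(-8) = 40 - 8*L)
T = 3795 (T = -115*(-33) = 3795)
1/(I(H) + T) = 1/((40 - 8*1056) + 3795) = 1/((40 - 8448) + 3795) = 1/(-8408 + 3795) = 1/(-4613) = -1/4613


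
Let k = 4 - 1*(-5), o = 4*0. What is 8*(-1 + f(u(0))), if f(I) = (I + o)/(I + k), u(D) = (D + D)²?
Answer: -8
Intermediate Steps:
o = 0
k = 9 (k = 4 + 5 = 9)
u(D) = 4*D² (u(D) = (2*D)² = 4*D²)
f(I) = I/(9 + I) (f(I) = (I + 0)/(I + 9) = I/(9 + I))
8*(-1 + f(u(0))) = 8*(-1 + (4*0²)/(9 + 4*0²)) = 8*(-1 + (4*0)/(9 + 4*0)) = 8*(-1 + 0/(9 + 0)) = 8*(-1 + 0/9) = 8*(-1 + 0*(⅑)) = 8*(-1 + 0) = 8*(-1) = -8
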